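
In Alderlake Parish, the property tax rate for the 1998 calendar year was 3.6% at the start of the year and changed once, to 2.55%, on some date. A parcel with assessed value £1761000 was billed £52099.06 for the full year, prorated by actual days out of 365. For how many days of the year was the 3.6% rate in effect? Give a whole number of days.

142 days

Let d = days at the first rate; then 365 − d days at the second rate.
£1761000 × [3.6%·d + 2.55%·(365−d)] / 365 = £52099.06
Solving gives d = 142, so the new rate took effect on 23 May 1998.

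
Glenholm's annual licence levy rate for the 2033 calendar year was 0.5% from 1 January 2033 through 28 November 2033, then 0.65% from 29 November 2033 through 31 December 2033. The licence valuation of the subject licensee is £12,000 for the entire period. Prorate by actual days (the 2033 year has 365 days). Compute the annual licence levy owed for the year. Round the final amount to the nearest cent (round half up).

£61.63

1 January – 28 November 2033: 332 days at 0.5% → £12,000 × 0.5% × 332/365 = £54.5753
29 November – 31 December 2033: 33 days at 0.65% → £12,000 × 0.65% × 33/365 = £7.0521
Total = £61.6274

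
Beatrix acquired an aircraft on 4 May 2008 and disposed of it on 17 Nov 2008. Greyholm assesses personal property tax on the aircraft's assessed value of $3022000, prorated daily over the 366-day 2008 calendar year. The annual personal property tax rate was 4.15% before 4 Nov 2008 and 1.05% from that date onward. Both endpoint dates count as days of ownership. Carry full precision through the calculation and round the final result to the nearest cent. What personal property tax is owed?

4 May – 3 Nov 2008: 184 days at 4.15% → $3022000 × 4.15% × 184/366 = $63049.1585
4 Nov – 17 Nov 2008: 14 days at 1.05% → $3022000 × 1.05% × 14/366 = $1213.7541
Total = $64262.9126

$64262.91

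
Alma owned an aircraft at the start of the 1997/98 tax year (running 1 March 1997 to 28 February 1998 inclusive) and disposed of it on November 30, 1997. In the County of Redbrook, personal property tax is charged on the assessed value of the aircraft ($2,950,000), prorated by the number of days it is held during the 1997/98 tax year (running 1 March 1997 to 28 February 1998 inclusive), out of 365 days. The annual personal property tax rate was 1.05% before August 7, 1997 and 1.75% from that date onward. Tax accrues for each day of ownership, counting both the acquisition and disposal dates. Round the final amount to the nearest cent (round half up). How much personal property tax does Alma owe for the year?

$29,900.07

March 1 – August 6, 1997: 159 days at 1.05% → $2,950,000 × 1.05% × 159/365 = $13,493.2192
August 7 – November 30, 1997: 116 days at 1.75% → $2,950,000 × 1.75% × 116/365 = $16,406.8493
Total = $29,900.0685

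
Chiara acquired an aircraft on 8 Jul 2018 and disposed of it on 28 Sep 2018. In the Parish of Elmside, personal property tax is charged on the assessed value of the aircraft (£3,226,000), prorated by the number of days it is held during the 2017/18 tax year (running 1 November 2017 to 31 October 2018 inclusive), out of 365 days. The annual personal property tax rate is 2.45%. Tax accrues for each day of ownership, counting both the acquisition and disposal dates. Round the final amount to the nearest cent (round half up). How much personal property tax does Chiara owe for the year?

Days held (8 Jul – 28 Sep 2018): 83 out of 365
Tax = £3,226,000 × 2.45% × 83/365 = £17,972.7973

£17,972.80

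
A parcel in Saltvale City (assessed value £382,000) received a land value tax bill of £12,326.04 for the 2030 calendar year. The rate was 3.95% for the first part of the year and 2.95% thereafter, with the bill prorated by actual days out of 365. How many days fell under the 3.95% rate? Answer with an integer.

Let d = days at the first rate; then 365 − d days at the second rate.
£382,000 × [3.95%·d + 2.95%·(365−d)] / 365 = £12,326.04
Solving gives d = 101, so the new rate took effect on 12 April 2030.

101 days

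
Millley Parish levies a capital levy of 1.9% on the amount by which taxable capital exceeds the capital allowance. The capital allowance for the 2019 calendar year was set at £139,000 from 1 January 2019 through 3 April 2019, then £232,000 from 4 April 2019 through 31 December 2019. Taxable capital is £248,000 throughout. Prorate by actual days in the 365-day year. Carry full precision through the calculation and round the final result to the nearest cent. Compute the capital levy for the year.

£754.22

1 January – 3 April 2019: 93 days, exemption £139,000 → (£248,000 − £139,000) × 1.9% × 93/365 = £527.6795
4 April – 31 December 2019: 272 days, exemption £232,000 → (£248,000 − £232,000) × 1.9% × 272/365 = £226.5425
Total = £754.2219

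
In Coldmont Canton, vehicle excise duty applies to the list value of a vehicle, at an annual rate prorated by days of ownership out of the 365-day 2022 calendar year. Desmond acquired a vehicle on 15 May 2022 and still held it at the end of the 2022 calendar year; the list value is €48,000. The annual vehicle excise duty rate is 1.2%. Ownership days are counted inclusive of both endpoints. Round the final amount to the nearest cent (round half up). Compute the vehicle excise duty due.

Days held (15 May – 31 December 2022): 231 out of 365
Tax = €48,000 × 1.2% × 231/365 = €364.5370

€364.54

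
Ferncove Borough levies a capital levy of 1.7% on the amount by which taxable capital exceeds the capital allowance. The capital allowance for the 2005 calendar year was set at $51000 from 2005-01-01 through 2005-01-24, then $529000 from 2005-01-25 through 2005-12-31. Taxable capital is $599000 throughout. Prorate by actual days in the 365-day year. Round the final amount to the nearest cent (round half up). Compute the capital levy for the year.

$1724.31

2005-01-01 to 2005-01-24: 24 days, exemption $51000 → ($599000 − $51000) × 1.7% × 24/365 = $612.5589
2005-01-25 to 2005-12-31: 341 days, exemption $529000 → ($599000 − $529000) × 1.7% × 341/365 = $1111.7534
Total = $1724.3123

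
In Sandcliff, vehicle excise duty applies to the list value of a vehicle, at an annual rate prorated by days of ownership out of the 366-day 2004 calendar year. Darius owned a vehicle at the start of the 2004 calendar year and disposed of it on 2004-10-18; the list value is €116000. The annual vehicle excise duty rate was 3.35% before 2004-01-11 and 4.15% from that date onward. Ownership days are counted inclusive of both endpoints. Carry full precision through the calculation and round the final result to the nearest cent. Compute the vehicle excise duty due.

2004-01-01 to 2004-01-10: 10 days at 3.35% → €116000 × 3.35% × 10/366 = €106.1749
2004-01-11 to 2004-10-18: 282 days at 4.15% → €116000 × 4.15% × 282/366 = €3709.1475
Total = €3815.3224

€3815.32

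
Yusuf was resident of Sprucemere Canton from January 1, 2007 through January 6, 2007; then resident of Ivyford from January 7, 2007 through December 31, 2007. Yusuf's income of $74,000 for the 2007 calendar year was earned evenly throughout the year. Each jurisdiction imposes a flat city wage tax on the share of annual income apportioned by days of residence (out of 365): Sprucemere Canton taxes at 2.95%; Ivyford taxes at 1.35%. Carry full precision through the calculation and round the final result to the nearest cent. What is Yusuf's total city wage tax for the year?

Sprucemere Canton, January 1 – January 6, 2007: 6 days → $74,000 × 2.95% × 6/365 = $35.8849
Ivyford, January 7 – December 31, 2007: 359 days → $74,000 × 1.35% × 359/365 = $982.5781
Total = $1,018.4630

$1,018.46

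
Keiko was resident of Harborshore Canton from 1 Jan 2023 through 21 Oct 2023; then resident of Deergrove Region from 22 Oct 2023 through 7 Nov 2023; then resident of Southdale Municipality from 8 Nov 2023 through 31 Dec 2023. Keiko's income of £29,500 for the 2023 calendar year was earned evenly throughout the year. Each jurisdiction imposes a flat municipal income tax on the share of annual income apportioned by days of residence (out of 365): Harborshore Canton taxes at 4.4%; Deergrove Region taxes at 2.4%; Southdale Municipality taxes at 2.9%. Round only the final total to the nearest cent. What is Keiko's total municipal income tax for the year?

£1,205.05

Harborshore Canton, 1 Jan – 21 Oct 2023: 294 days → £29,500 × 4.4% × 294/365 = £1,045.5123
Deergrove Region, 22 Oct – 7 Nov 2023: 17 days → £29,500 × 2.4% × 17/365 = £32.9753
Southdale Municipality, 8 Nov – 31 Dec 2023: 54 days → £29,500 × 2.9% × 54/365 = £126.5671
Total = £1,205.0548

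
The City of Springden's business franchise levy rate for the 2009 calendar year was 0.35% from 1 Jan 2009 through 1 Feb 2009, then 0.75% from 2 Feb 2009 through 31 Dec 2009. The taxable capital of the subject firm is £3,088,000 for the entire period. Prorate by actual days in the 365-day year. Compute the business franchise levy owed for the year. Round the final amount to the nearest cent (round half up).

1 Jan – 1 Feb 2009: 32 days at 0.35% → £3,088,000 × 0.35% × 32/365 = £947.5507
2 Feb – 31 Dec 2009: 333 days at 0.75% → £3,088,000 × 0.75% × 333/365 = £21,129.5342
Total = £22,077.0849

£22,077.08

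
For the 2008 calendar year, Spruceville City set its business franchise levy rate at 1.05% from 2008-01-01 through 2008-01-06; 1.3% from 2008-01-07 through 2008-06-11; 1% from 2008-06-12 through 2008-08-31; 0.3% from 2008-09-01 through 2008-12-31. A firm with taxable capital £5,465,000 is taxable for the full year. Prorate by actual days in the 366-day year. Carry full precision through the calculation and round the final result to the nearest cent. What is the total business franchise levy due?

£48,975.96

2008-01-01 to 2008-01-06: 6 days at 1.05% → £5,465,000 × 1.05% × 6/366 = £940.6967
2008-01-07 to 2008-06-11: 157 days at 1.3% → £5,465,000 × 1.3% × 157/366 = £30,475.5874
2008-06-12 to 2008-08-31: 81 days at 1% → £5,465,000 × 1% × 81/366 = £12,094.6721
2008-09-01 to 2008-12-31: 122 days at 0.3% → £5,465,000 × 0.3% × 122/366 = £5,465.0000
Total = £48,975.9563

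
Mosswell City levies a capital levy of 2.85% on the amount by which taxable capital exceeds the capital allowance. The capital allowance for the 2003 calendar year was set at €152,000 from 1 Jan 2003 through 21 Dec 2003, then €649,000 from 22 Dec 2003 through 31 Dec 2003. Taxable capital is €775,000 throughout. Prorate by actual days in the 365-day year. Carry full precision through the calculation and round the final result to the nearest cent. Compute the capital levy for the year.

1 Jan – 21 Dec 2003: 355 days, exemption €152,000 → (€775,000 − €152,000) × 2.85% × 355/365 = €17,269.0479
22 Dec – 31 Dec 2003: 10 days, exemption €649,000 → (€775,000 − €649,000) × 2.85% × 10/365 = €98.3836
Total = €17,367.4315

€17,367.43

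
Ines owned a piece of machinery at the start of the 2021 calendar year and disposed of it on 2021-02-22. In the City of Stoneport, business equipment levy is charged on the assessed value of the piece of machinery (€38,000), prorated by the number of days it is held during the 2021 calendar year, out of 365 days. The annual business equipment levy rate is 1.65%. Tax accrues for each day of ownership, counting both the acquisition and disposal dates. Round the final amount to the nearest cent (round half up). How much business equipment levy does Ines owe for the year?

€91.04

Days held (2021-01-01 to 2021-02-22): 53 out of 365
Tax = €38,000 × 1.65% × 53/365 = €91.0438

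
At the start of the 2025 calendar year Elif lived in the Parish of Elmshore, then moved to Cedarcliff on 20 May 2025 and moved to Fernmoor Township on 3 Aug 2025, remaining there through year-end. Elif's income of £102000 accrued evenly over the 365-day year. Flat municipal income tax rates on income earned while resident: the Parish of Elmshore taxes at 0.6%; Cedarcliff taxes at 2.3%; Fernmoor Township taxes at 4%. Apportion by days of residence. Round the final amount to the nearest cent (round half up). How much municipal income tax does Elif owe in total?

The Parish of Elmshore, 1 Jan – 19 May 2025: 139 days → £102000 × 0.6% × 139/365 = £233.0630
Cedarcliff, 20 May – 2 Aug 2025: 75 days → £102000 × 2.3% × 75/365 = £482.0548
Fernmoor Township, 3 Aug – 31 Dec 2025: 151 days → £102000 × 4% × 151/365 = £1687.8904
Total = £2403.0082

£2403.01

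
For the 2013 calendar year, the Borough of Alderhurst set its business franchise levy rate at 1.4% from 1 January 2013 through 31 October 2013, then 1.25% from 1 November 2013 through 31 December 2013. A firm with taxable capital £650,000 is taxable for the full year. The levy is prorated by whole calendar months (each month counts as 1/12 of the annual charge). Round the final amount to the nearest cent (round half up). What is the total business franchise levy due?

£8,937.50

1 January – 31 October 2013: 10 months at 1.4% → £650,000 × 1.4% × 10/12 = £7,583.3333
1 November – 31 December 2013: 2 months at 1.25% → £650,000 × 1.25% × 2/12 = £1,354.1667
Total = £8,937.5000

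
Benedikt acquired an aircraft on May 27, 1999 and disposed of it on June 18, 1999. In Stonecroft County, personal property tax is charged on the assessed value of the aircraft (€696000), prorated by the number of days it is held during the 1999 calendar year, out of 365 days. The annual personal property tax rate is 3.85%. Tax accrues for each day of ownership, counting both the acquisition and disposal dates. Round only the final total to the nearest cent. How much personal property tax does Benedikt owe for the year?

Days held (May 27 – June 18, 1999): 23 out of 365
Tax = €696000 × 3.85% × 23/365 = €1688.5151

€1688.52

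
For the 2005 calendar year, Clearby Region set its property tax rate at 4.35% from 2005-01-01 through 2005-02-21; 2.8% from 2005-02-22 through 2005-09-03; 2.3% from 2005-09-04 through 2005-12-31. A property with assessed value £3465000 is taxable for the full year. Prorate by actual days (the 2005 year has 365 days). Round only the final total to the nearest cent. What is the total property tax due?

£99023.05

2005-01-01 to 2005-02-21: 52 days at 4.35% → £3465000 × 4.35% × 52/365 = £21473.5068
2005-02-22 to 2005-09-03: 194 days at 2.8% → £3465000 × 2.8% × 194/365 = £51566.7945
2005-09-04 to 2005-12-31: 119 days at 2.3% → £3465000 × 2.3% × 119/365 = £25982.7534
Total = £99023.0548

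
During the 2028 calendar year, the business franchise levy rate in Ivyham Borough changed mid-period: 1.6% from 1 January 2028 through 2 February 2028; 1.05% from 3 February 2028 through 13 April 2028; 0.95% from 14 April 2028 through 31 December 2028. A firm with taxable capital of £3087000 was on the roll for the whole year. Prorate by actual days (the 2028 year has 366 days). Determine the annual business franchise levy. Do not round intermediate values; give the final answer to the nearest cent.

1 January – 2 February 2028: 33 days at 1.6% → £3087000 × 1.6% × 33/366 = £4453.3770
3 February – 13 April 2028: 71 days at 1.05% → £3087000 × 1.05% × 71/366 = £6287.8648
14 April – 31 December 2028: 262 days at 0.95% → £3087000 × 0.95% × 262/366 = £20993.2869
Total = £31734.5287

£31734.53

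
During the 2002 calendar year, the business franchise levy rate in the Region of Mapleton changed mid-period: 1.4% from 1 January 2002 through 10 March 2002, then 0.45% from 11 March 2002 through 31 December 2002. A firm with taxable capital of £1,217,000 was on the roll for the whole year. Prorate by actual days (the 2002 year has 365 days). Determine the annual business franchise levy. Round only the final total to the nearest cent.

1 January – 10 March 2002: 69 days at 1.4% → £1,217,000 × 1.4% × 69/365 = £3,220.8822
11 March – 31 December 2002: 296 days at 0.45% → £1,217,000 × 0.45% × 296/365 = £4,441.2164
Total = £7,662.0986

£7,662.10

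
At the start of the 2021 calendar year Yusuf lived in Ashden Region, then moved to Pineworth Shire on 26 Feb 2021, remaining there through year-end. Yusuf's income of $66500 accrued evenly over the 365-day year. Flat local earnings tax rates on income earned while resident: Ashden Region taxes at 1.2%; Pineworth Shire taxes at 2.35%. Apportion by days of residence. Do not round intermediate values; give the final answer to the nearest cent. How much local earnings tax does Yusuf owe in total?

$1445.42

Ashden Region, 1 Jan – 25 Feb 2021: 56 days → $66500 × 1.2% × 56/365 = $122.4329
Pineworth Shire, 26 Feb – 31 Dec 2021: 309 days → $66500 × 2.35% × 309/365 = $1322.9856
Total = $1445.4185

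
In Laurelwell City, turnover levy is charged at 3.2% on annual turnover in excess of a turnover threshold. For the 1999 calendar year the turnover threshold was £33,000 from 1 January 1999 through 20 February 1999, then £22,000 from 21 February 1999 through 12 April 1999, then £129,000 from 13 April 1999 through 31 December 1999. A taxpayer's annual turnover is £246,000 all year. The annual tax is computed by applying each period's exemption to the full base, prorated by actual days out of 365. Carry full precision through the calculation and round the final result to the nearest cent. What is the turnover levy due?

£4,651.66

1 January – 20 February 1999: 51 days, exemption £33,000 → (£246,000 − £33,000) × 3.2% × 51/365 = £952.3726
21 February – 12 April 1999: 51 days, exemption £22,000 → (£246,000 − £22,000) × 3.2% × 51/365 = £1,001.5562
13 April – 31 December 1999: 263 days, exemption £129,000 → (£246,000 − £129,000) × 3.2% × 263/365 = £2,697.7315
Total = £4,651.6603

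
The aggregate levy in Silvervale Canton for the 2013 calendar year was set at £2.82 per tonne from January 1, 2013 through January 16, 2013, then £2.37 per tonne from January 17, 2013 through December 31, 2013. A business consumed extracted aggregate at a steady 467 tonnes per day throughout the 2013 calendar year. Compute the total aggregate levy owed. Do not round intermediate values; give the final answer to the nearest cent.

£407,340.75

January 1 – January 16, 2013: 16 days × 467 tonnes/day = 7,472 tonnes at £2.82/tonne → £21,071.04
January 17 – December 31, 2013: 349 days × 467 tonnes/day = 162,983 tonnes at £2.37/tonne → £386,269.71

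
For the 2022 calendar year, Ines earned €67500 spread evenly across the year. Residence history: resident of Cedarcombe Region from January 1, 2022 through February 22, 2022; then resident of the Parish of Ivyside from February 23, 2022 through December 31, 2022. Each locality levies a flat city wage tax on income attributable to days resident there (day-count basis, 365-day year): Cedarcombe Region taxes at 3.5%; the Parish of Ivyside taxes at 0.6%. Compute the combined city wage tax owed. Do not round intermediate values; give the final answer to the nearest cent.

Cedarcombe Region, January 1 – February 22, 2022: 53 days → €67500 × 3.5% × 53/365 = €343.0479
The Parish of Ivyside, February 23 – December 31, 2022: 312 days → €67500 × 0.6% × 312/365 = €346.1918
Total = €689.2397

€689.24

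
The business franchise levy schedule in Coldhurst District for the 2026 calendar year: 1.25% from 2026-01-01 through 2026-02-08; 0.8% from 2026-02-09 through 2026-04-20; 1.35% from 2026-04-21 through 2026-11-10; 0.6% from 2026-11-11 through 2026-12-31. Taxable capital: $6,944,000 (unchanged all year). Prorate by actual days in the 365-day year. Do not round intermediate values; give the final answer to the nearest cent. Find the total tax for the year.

$78,295.98

2026-01-01 to 2026-02-08: 39 days at 1.25% → $6,944,000 × 1.25% × 39/365 = $9,274.5205
2026-02-09 to 2026-04-20: 71 days at 0.8% → $6,944,000 × 0.8% × 71/365 = $10,806.0055
2026-04-21 to 2026-11-10: 204 days at 1.35% → $6,944,000 × 1.35% × 204/365 = $52,393.9068
2026-11-11 to 2026-12-31: 51 days at 0.6% → $6,944,000 × 0.6% × 51/365 = $5,821.5452
Total = $78,295.9781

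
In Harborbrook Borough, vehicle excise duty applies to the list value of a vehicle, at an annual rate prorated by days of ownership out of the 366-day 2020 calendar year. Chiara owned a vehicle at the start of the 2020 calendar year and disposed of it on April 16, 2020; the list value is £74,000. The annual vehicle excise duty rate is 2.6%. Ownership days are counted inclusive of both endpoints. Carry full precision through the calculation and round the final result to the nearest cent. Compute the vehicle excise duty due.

Days held (January 1 – April 16, 2020): 107 out of 366
Tax = £74,000 × 2.6% × 107/366 = £562.4809

£562.48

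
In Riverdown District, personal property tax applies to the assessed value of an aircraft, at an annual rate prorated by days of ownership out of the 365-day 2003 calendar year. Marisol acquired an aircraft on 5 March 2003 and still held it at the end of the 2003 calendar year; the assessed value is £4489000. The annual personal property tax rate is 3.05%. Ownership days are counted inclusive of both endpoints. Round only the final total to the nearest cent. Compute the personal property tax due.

£113282.68

Days held (5 March – 31 December 2003): 302 out of 365
Tax = £4489000 × 3.05% × 302/365 = £113282.6822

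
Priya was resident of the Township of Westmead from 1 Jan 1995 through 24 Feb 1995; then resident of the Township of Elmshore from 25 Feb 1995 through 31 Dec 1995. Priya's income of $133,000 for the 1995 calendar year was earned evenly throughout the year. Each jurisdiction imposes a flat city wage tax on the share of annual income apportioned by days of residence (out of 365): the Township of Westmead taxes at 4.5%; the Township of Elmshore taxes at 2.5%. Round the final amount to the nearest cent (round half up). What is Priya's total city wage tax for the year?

The Township of Westmead, 1 Jan – 24 Feb 1995: 55 days → $133,000 × 4.5% × 55/365 = $901.8493
The Township of Elmshore, 25 Feb – 31 Dec 1995: 310 days → $133,000 × 2.5% × 310/365 = $2,823.9726
Total = $3,725.8219

$3,725.82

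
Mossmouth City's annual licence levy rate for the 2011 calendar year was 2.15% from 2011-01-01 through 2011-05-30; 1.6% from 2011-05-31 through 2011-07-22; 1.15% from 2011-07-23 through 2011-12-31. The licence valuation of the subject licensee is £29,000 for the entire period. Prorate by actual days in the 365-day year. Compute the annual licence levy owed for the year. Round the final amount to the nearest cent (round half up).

2011-01-01 to 2011-05-30: 150 days at 2.15% → £29,000 × 2.15% × 150/365 = £256.2329
2011-05-31 to 2011-07-22: 53 days at 1.6% → £29,000 × 1.6% × 53/365 = £67.3753
2011-07-23 to 2011-12-31: 162 days at 1.15% → £29,000 × 1.15% × 162/365 = £148.0192
Total = £471.6274

£471.63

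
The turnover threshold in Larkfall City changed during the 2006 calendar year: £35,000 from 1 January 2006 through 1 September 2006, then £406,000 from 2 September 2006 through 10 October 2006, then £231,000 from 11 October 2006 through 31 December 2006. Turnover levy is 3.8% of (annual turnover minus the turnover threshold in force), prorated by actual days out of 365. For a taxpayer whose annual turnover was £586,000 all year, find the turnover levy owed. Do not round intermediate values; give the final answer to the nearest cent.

£17,758.39

1 January – 1 September 2006: 244 days, exemption £35,000 → (£586,000 − £35,000) × 3.8% × 244/365 = £13,996.9096
2 September – 10 October 2006: 39 days, exemption £406,000 → (£586,000 − £406,000) × 3.8% × 39/365 = £730.8493
11 October – 31 December 2006: 82 days, exemption £231,000 → (£586,000 − £231,000) × 3.8% × 82/365 = £3,030.6301
Total = £17,758.3890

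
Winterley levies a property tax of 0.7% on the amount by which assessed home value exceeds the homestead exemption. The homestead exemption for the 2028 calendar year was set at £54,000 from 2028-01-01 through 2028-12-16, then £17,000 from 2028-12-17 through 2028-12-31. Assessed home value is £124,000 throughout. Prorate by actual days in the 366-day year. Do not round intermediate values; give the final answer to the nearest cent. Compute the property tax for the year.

2028-01-01 to 2028-12-16: 351 days, exemption £54,000 → (£124,000 − £54,000) × 0.7% × 351/366 = £469.9180
2028-12-17 to 2028-12-31: 15 days, exemption £17,000 → (£124,000 − £17,000) × 0.7% × 15/366 = £30.6967
Total = £500.6148

£500.61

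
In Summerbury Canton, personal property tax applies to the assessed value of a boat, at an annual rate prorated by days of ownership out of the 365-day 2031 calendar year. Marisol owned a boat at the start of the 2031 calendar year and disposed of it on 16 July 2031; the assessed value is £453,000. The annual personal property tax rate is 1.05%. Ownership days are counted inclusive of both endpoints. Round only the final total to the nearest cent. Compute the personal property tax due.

£2,567.21

Days held (1 January – 16 July 2031): 197 out of 365
Tax = £453,000 × 1.05% × 197/365 = £2,567.2068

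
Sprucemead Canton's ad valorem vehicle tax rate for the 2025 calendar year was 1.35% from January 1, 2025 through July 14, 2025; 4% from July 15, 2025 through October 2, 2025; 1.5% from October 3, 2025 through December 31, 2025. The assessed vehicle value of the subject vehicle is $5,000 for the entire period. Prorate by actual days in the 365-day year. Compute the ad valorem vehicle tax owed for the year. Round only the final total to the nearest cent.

January 1 – July 14, 2025: 195 days at 1.35% → $5,000 × 1.35% × 195/365 = $36.0616
July 15 – October 2, 2025: 80 days at 4% → $5,000 × 4% × 80/365 = $43.8356
October 3 – December 31, 2025: 90 days at 1.5% → $5,000 × 1.5% × 90/365 = $18.4932
Total = $98.3904

$98.39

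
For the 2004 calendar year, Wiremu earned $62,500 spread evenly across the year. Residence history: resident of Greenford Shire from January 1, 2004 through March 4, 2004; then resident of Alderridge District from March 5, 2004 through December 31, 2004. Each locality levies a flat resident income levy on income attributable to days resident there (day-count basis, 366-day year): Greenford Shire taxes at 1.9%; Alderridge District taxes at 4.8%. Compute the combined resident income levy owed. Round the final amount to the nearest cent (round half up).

Greenford Shire, January 1 – March 4, 2004: 64 days → $62,500 × 1.9% × 64/366 = $207.6503
Alderridge District, March 5 – December 31, 2004: 302 days → $62,500 × 4.8% × 302/366 = $2,475.4098
Total = $2,683.0601

$2,683.06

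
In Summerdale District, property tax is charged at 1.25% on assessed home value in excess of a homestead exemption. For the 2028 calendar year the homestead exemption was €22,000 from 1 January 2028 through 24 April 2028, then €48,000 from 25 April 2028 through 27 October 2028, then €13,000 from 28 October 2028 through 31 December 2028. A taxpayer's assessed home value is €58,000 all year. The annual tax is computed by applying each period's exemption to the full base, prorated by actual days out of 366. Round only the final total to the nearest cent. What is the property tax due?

€304.82

1 January – 24 April 2028: 115 days, exemption €22,000 → (€58,000 − €22,000) × 1.25% × 115/366 = €141.3934
25 April – 27 October 2028: 186 days, exemption €48,000 → (€58,000 − €48,000) × 1.25% × 186/366 = €63.5246
28 October – 31 December 2028: 65 days, exemption €13,000 → (€58,000 − €13,000) × 1.25% × 65/366 = €99.8975
Total = €304.8156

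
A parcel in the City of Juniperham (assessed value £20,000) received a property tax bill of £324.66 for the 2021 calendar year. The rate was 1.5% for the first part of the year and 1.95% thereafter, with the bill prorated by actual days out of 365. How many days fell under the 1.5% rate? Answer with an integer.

Let d = days at the first rate; then 365 − d days at the second rate.
£20,000 × [1.5%·d + 1.95%·(365−d)] / 365 = £324.66
Solving gives d = 265, so the new rate took effect on September 23, 2021.

265 days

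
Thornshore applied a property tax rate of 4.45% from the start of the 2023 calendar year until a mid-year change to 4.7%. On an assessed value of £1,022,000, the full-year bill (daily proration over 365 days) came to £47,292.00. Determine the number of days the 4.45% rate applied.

106 days

Let d = days at the first rate; then 365 − d days at the second rate.
£1,022,000 × [4.45%·d + 4.7%·(365−d)] / 365 = £47,292.00
Solving gives d = 106, so the new rate took effect on April 17, 2023.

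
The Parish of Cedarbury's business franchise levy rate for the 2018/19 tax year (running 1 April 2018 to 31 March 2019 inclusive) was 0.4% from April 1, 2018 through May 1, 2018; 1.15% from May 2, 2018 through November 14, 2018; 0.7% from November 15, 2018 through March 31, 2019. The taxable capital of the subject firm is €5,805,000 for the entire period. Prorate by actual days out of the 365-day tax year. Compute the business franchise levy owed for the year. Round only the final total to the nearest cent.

€53,254.91

April 1 – May 1, 2018: 31 days at 0.4% → €5,805,000 × 0.4% × 31/365 = €1,972.1096
May 2 – November 14, 2018: 197 days at 1.15% → €5,805,000 × 1.15% × 197/365 = €36,030.7603
November 15, 2018 – March 31, 2019: 137 days at 0.7% → €5,805,000 × 0.7% × 137/365 = €15,252.0411
Total = €53,254.9110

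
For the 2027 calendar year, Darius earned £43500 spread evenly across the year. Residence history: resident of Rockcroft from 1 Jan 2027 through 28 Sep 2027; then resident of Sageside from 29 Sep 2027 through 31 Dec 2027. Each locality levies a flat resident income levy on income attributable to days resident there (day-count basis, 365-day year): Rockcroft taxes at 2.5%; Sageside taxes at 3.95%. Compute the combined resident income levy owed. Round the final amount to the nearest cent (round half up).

£1249.94

Rockcroft, 1 Jan – 28 Sep 2027: 271 days → £43500 × 2.5% × 271/365 = £807.4315
Sageside, 29 Sep – 31 Dec 2027: 94 days → £43500 × 3.95% × 94/365 = £442.5082
Total = £1249.9397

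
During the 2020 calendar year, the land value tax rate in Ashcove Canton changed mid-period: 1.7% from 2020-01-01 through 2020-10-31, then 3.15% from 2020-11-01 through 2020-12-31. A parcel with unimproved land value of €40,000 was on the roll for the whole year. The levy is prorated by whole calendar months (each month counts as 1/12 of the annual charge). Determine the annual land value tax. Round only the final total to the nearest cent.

€776.67

2020-01-01 to 2020-10-31: 10 months at 1.7% → €40,000 × 1.7% × 10/12 = €566.6667
2020-11-01 to 2020-12-31: 2 months at 3.15% → €40,000 × 3.15% × 2/12 = €210.0000
Total = €776.6667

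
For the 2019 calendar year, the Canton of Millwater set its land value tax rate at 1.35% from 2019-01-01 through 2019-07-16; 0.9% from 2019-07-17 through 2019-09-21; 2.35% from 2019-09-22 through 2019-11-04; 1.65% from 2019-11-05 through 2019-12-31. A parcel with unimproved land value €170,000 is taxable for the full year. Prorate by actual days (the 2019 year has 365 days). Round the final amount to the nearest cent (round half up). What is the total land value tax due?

€2,439.15

2019-01-01 to 2019-07-16: 197 days at 1.35% → €170,000 × 1.35% × 197/365 = €1,238.6712
2019-07-17 to 2019-09-21: 67 days at 0.9% → €170,000 × 0.9% × 67/365 = €280.8493
2019-09-22 to 2019-11-04: 44 days at 2.35% → €170,000 × 2.35% × 44/365 = €481.5890
2019-11-05 to 2019-12-31: 57 days at 1.65% → €170,000 × 1.65% × 57/365 = €438.0411
Total = €2,439.1507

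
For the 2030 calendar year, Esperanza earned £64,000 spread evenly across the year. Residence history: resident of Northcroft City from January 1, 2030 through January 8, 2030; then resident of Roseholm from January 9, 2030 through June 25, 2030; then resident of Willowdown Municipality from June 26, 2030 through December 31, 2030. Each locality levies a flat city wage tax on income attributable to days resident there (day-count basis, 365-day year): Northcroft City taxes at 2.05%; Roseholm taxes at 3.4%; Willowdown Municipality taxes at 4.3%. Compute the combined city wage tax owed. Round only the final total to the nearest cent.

£2,455.32

Northcroft City, January 1 – January 8, 2030: 8 days → £64,000 × 2.05% × 8/365 = £28.7562
Roseholm, January 9 – June 25, 2030: 168 days → £64,000 × 3.4% × 168/365 = £1,001.5562
Willowdown Municipality, June 26 – December 31, 2030: 189 days → £64,000 × 4.3% × 189/365 = £1,425.0082
Total = £2,455.3205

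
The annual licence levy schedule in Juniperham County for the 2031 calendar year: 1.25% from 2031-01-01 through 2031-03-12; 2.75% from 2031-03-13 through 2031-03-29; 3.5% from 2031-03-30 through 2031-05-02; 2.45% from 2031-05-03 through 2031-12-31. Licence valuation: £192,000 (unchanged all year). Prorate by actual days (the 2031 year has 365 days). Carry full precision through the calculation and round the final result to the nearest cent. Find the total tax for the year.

£4,470.44

2031-01-01 to 2031-03-12: 71 days at 1.25% → £192,000 × 1.25% × 71/365 = £466.8493
2031-03-13 to 2031-03-29: 17 days at 2.75% → £192,000 × 2.75% × 17/365 = £245.9178
2031-03-30 to 2031-05-02: 34 days at 3.5% → £192,000 × 3.5% × 34/365 = £625.9726
2031-05-03 to 2031-12-31: 243 days at 2.45% → £192,000 × 2.45% × 243/365 = £3,131.7041
Total = £4,470.4438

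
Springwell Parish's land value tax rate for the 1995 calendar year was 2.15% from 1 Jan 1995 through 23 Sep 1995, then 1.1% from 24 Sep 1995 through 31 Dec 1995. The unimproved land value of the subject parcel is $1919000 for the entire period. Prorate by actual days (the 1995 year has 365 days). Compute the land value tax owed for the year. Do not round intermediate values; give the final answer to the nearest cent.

$35793.29

1 Jan – 23 Sep 1995: 266 days at 2.15% → $1919000 × 2.15% × 266/365 = $30067.8384
24 Sep – 31 Dec 1995: 99 days at 1.1% → $1919000 × 1.1% × 99/365 = $5725.4548
Total = $35793.2932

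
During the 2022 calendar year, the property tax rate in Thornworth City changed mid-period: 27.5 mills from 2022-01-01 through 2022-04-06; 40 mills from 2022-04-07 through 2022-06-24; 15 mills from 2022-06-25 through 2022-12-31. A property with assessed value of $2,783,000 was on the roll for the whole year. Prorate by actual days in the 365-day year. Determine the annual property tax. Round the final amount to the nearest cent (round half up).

2022-01-01 to 2022-04-06: 96 days at 27.5 mills → $2,783,000 × 2.75% × 96/365 = $20,129.0959
2022-04-07 to 2022-06-24: 79 days at 40 mills → $2,783,000 × 4% × 79/365 = $24,093.9178
2022-06-25 to 2022-12-31: 190 days at 15 mills → $2,783,000 × 1.5% × 190/365 = $21,730.2740
Total = $65,953.2877

$65,953.29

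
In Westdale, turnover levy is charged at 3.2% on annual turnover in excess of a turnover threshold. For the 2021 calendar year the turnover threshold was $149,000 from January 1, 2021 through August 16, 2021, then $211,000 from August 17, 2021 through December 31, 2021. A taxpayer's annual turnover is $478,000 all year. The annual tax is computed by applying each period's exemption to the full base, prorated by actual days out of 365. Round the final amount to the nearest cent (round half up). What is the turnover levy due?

January 1 – August 16, 2021: 228 days, exemption $149,000 → ($478,000 − $149,000) × 3.2% × 228/365 = $6,576.3945
August 17 – December 31, 2021: 137 days, exemption $211,000 → ($478,000 − $211,000) × 3.2% × 137/365 = $3,206.9260
Total = $9,783.3205

$9,783.32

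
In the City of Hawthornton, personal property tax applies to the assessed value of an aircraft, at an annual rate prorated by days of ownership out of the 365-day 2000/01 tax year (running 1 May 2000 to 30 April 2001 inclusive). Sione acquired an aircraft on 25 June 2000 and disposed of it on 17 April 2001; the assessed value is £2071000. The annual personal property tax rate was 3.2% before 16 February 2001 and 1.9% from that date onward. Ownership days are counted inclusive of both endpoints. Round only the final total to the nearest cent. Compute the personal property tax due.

£49425.98

25 June 2000 – 15 February 2001: 236 days at 3.2% → £2071000 × 3.2% × 236/365 = £42849.8411
16 February – 17 April 2001: 61 days at 1.9% → £2071000 × 1.9% × 61/365 = £6576.1342
Total = £49425.9753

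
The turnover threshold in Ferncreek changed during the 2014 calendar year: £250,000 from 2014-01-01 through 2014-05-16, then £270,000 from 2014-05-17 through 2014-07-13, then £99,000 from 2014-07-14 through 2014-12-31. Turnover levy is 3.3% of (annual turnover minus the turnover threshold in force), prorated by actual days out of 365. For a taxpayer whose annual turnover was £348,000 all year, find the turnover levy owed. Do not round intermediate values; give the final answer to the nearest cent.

2014-01-01 to 2014-05-16: 136 days, exemption £250,000 → (£348,000 − £250,000) × 3.3% × 136/365 = £1,204.9973
2014-05-17 to 2014-07-13: 58 days, exemption £270,000 → (£348,000 − £270,000) × 3.3% × 58/365 = £409.0192
2014-07-14 to 2014-12-31: 171 days, exemption £99,000 → (£348,000 − £99,000) × 3.3% × 171/365 = £3,849.6082
Total = £5,463.6247

£5,463.62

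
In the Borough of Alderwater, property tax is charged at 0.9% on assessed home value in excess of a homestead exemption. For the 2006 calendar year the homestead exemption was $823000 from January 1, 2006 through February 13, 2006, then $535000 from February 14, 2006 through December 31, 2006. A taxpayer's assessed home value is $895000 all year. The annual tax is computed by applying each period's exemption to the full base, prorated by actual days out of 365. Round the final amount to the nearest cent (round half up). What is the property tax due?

$2927.54

January 1 – February 13, 2006: 44 days, exemption $823000 → ($895000 − $823000) × 0.9% × 44/365 = $78.1151
February 14 – December 31, 2006: 321 days, exemption $535000 → ($895000 − $535000) × 0.9% × 321/365 = $2849.4247
Total = $2927.5397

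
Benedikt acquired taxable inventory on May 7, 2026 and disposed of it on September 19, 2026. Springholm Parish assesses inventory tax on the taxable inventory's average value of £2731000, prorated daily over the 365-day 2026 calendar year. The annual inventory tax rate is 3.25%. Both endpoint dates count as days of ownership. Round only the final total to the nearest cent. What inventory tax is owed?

Days held (May 7 – September 19, 2026): 136 out of 365
Tax = £2731000 × 3.25% × 136/365 = £33071.2877

£33071.29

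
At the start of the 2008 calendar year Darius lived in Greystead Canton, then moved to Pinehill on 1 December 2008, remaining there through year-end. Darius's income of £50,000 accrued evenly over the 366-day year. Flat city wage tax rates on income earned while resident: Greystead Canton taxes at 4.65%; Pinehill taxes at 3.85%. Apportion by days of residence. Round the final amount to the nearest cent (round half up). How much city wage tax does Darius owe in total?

Greystead Canton, 1 January – 30 November 2008: 335 days → £50,000 × 4.65% × 335/366 = £2,128.0738
Pinehill, 1 December – 31 December 2008: 31 days → £50,000 × 3.85% × 31/366 = £163.0464
Total = £2,291.1202

£2,291.12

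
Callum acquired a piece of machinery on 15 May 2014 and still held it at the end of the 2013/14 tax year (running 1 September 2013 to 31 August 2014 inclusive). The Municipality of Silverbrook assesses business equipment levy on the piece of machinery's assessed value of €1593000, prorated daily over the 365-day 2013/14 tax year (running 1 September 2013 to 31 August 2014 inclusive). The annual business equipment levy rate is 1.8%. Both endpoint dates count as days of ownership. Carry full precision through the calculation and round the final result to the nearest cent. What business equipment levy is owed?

Days held (15 May – 31 Aug 2014): 109 out of 365
Tax = €1593000 × 1.8% × 109/365 = €8562.9205

€8562.92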